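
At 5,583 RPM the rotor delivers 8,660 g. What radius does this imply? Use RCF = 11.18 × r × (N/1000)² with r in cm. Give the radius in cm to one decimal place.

8660 = 11.18 × r × (5.583)²
r = 8660 / (11.18 × 31.169889) = 8660 / 348.4794 ≈ 24.851 cm

24.9 cm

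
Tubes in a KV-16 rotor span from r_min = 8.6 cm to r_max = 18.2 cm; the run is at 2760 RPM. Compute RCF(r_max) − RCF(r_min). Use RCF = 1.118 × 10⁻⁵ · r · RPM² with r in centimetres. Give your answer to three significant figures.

ΔRCF ≈ 818 g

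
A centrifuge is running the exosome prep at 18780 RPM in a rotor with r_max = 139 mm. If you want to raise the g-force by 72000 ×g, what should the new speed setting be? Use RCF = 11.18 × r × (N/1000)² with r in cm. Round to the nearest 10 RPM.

r = 139 mm = 13.9 cm
Current RCF = 11.18 × 13.9 × (18.78)² = 11.18 × 13.9 × 352.6884 ≈ 54,808.5 × g
Target RCF = 54,808.5 + 72,000 = 126,808.5 × g
(N/1000)² = 126,808.5 / 155.402 = 816.003
N = 1000 × √816.003 ≈ 28,565.8

N₂ ≈ 28570 RPM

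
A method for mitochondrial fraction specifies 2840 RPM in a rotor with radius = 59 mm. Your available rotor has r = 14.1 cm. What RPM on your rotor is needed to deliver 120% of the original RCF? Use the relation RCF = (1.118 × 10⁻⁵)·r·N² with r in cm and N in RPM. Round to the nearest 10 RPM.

Original rotor: r = 59 mm = 5.9 cm
RCF_original = 1.118 × 10⁻⁵ × 5.9 × (2840)² = 1.118 × 10⁻⁵ × 5.9 × 8,065,600 ≈ 532 × g
Target RCF = 1.2 × 532 ≈ 638.4 × g
638.4 = 1.118 × 10⁻⁵ × 14.1 × N²
N² = 638.4 / (15.7638 × 10⁻⁵) = 4,049,785
N ≈ √4,049,785 ≈ 2,012.4

2010 RPM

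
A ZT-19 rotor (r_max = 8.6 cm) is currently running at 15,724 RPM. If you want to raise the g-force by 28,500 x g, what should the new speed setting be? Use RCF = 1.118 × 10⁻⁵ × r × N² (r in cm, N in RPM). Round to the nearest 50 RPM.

≈ 23300 RPM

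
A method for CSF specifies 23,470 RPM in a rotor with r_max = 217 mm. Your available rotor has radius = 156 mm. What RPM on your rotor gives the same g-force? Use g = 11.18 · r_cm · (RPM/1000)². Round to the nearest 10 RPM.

Original rotor: r = 217 mm = 21.7 cm
RCF = 11.18 × r × (N/1000)²
RCF_original = 11.18 × 21.7 × (23.47)² = 11.18 × 21.7 × 550.8409 ≈ 133,637.3 × g
Your rotor: r = 156 mm = 15.6 cm
133,637.3 = 11.18 × 15.6 × (N/1000)²
(N/1000)² = 133,637.3 / 174.408 = 766.2338
N = 1000 × √766.2338 ≈ 27,680.9

27680 RPM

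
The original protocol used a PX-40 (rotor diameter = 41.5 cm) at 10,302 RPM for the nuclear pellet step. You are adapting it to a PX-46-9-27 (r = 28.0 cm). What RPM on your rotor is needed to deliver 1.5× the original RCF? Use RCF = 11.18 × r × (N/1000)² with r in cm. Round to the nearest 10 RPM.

Original rotor: r = 41.5 / 2 = 20.75 cm
RCF = 11.18 × r × (N/1000)²
RCF_original = 11.18 × 20.75 × (10.302)² = 11.18 × 20.75 × 106.131204 ≈ 24,620.8 × g
Target RCF = 1.5 × 24,620.8 ≈ 36,931.2 × g
36,931.2 = 11.18 × 28 × (N/1000)²
(N/1000)² = 36,931.2 / 313.04 = 117.976
N = 1000 × √117.976 ≈ 10,861.7

≈ 10860 RPM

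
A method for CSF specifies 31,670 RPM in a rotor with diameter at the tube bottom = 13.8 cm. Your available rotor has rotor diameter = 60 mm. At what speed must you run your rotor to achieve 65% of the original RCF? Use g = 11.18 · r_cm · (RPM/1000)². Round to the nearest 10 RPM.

≈ 38720 RPM

Original rotor: r = 13.8 / 2 = 6.9 cm
RCF_original = 11.18 × 6.9 × (31.67)² = 11.18 × 6.9 × 1,002.9889 ≈ 77,372.6 × g
Target RCF = 0.65 × 77,372.6 ≈ 50,292.2 × g
Your rotor: r = 60 mm / 2 = 30 mm = 3 cm
50,292.2 = 11.18 × 3 × (N/1000)²
(N/1000)² = 50,292.2 / 33.54 = 1499.469
N = 1000 × √1499.469 ≈ 38,723.0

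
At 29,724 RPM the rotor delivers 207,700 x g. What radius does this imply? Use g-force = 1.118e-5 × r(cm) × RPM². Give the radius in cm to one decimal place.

r ≈ 21.0 cm

RCF = 1.118 × 10⁻⁵ × r × N²
207700 = 1.118 × 10⁻⁵ × r × (29724)²
r = 207700 / (1.118 × 10⁻⁵ × 883,516,176) = 207700 / 9877.711 ≈ 21.027 cm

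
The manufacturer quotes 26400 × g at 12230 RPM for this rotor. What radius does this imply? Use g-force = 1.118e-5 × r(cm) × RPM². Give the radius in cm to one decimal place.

26400 = 1.118 × 10⁻⁵ × r × (12230)²
r = 26400 / (1.118 × 10⁻⁵ × 149,572,900) = 26400 / 1672.225 ≈ 15.787 cm

≈ 15.8 cm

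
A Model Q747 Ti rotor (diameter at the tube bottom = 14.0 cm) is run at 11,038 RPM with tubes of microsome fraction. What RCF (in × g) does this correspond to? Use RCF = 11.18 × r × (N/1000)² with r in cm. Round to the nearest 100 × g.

r = 14.0 / 2 = 7 cm
RCF = 11.18 × r × (N/1000)²
RCF = 11.18 × 7 × (11.038)² = 11.18 × 7 × 121.837444 ≈ 9,535 × g

RCF ≈ 9500 × g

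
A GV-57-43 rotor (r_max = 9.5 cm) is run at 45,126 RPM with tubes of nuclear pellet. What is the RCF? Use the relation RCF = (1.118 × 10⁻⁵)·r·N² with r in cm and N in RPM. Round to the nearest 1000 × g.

≈ 216000 × g

RCF = 1.118 × 10⁻⁵ × r × N²
RCF = 1.118 × 10⁻⁵ × 9.5 × (45126)² = 1.118 × 10⁻⁵ × 9.5 × 2,036,355,876 ≈ 216,281.4 × g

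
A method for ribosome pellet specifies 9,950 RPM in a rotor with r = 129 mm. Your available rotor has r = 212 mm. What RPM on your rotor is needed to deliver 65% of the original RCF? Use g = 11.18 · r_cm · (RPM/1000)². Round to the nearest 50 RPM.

≈ 6250 RPM

Original rotor: r = 129 mm = 12.9 cm
RCF_original = 11.18 × 12.9 × (9.95)² = 11.18 × 12.9 × 99.0025 ≈ 14,278.3 × g
Target RCF = 0.65 × 14,278.3 ≈ 9,280.9 × g
Your rotor: r = 212 mm = 21.2 cm
9,280.9 = 11.18 × 21.2 × (N/1000)²
(N/1000)² = 9,280.9 / 237.016 = 39.15727
N = 1000 × √39.15727 ≈ 6,257.6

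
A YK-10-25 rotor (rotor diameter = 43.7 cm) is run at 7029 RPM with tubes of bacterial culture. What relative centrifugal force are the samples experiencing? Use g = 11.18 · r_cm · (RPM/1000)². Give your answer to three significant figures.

r = 43.7 / 2 = 21.85 cm
RCF = 11.18 × 21.85 × (7.029)² = 11.18 × 21.85 × 49.406841 ≈ 12,069.3 × g

≈ 12100 × g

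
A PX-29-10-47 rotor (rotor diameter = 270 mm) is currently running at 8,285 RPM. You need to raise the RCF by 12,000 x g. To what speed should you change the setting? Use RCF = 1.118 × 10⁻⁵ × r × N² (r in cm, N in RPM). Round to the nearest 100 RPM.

12200 RPM

r = 270 mm / 2 = 135 mm = 13.5 cm
Current RCF = 1.118 × 10⁻⁵ × 13.5 × (8285)² = 1.118 × 10⁻⁵ × 13.5 × 68,641,225 ≈ 10,360 × g
Target RCF = 10,360 + 12,000 = 22,360 × g
N² = 22,360 / (15.093 × 10⁻⁵) = 148,148,148
N ≈ √148,148,148 ≈ 12,171.6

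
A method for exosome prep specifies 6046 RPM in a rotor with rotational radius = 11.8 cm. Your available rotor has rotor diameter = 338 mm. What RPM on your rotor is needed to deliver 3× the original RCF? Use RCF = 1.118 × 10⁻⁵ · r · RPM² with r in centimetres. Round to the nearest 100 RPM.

RCF_original = 1.118 × 10⁻⁵ × 11.8 × (6046)² = 1.118 × 10⁻⁵ × 11.8 × 36,554,116 ≈ 4,822.4 × g
Target RCF = 3 × 4,822.4 ≈ 14,467.2 × g
Your rotor: r = 338 mm / 2 = 169 mm = 16.9 cm
14,467.2 = 1.118 × 10⁻⁵ × 16.9 × N²
N² = 14,467.2 / (18.8942 × 10⁻⁵) = 76,569,529
N ≈ √76,569,529 ≈ 8,750.4

≈ 8800 RPM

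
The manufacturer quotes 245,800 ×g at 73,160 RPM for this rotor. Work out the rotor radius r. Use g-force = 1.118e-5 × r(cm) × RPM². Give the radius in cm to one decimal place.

4.1 cm

245800 = 1.118 × 10⁻⁵ × r × (73160)²
r = 245800 / (1.118 × 10⁻⁵ × 5,352,385,600) = 245800 / 59839.67 ≈ 4.108 cm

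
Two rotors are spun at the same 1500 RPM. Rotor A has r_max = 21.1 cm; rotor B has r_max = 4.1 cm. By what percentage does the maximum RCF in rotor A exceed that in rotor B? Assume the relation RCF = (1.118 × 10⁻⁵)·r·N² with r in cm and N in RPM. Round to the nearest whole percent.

At equal RPM, RCF scales linearly with r: ratio = 21.1 / 4.1 = 5.1463.
So rotor A delivers 414.6% more g-force.

415%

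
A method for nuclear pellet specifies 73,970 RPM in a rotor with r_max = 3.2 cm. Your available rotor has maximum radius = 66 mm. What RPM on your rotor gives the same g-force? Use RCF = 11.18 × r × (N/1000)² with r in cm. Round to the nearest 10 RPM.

51510 RPM

RCF = 11.18 × r × (N/1000)²
RCF_original = 11.18 × 3.2 × (73.97)² = 11.18 × 3.2 × 5,471.5609 ≈ 195,750.6 × g
Your rotor: r = 66 mm = 6.6 cm
195,750.6 = 11.18 × 6.6 × (N/1000)²
(N/1000)² = 195,750.6 / 73.788 = 2652.879
N = 1000 × √2652.879 ≈ 51,506.1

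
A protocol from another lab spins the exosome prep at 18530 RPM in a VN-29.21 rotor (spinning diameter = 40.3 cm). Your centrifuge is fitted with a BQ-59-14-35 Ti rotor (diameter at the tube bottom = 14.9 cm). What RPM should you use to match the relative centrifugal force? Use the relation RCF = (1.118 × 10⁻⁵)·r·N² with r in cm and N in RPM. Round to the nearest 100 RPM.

Original rotor: r = 40.3 / 2 = 20.15 cm
RCF_original = 1.118 × 10⁻⁵ × 20.15 × (18530)² = 1.118 × 10⁻⁵ × 20.15 × 343,360,900 ≈ 77,351.3 × g
Your rotor: r = 14.9 / 2 = 7.45 cm
77,351.3 = 1.118 × 10⁻⁵ × 7.45 × N²
N² = 77,351.3 / (8.3291 × 10⁻⁵) = 928,687,373
N ≈ √928,687,373 ≈ 30,474.4

30500 RPM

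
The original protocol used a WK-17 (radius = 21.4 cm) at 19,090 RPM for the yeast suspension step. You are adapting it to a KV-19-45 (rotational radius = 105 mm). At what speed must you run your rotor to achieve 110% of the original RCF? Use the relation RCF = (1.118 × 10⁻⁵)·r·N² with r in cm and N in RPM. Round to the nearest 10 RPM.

RCF = 1.118 × 10⁻⁵ × r × N²
RCF_original = 1.118 × 10⁻⁵ × 21.4 × (19090)² = 1.118 × 10⁻⁵ × 21.4 × 364,428,100 ≈ 87,190.2 × g
Target RCF = 1.1 × 87,190.2 ≈ 95,909.2 × g
Your rotor: r = 105 mm = 10.5 cm
95,909.2 = 1.118 × 10⁻⁵ × 10.5 × N²
N² = 95,909.2 / (11.739 × 10⁻⁵) = 817,013,374
N ≈ √817,013,374 ≈ 28,583.4

28580 RPM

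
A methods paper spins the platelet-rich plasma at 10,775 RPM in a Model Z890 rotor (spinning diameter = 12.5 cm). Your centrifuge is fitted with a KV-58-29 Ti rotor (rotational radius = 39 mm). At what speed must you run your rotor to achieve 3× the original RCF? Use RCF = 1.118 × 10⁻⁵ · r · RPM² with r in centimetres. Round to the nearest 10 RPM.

23630 RPM

Original rotor: r = 12.5 / 2 = 6.25 cm
RCF_original = 1.118 × 10⁻⁵ × 6.25 × (10775)² = 1.118 × 10⁻⁵ × 6.25 × 116,100,625 ≈ 8,112.5 × g
Target RCF = 3 × 8,112.5 ≈ 24,337.5 × g
Your rotor: r = 39 mm = 3.9 cm
24,337.5 = 1.118 × 10⁻⁵ × 3.9 × N²
N² = 24,337.5 / (4.3602 × 10⁻⁵) = 558,173,937
N ≈ √558,173,937 ≈ 23,625.7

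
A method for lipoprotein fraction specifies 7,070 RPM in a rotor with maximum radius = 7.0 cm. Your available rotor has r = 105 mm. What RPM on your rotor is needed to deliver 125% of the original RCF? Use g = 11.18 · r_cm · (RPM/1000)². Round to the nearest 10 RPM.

RCF_original = 11.18 × 7 × (7.07)² = 11.18 × 7 × 49.9849 ≈ 3,911.8 × g
Target RCF = 1.25 × 3,911.8 ≈ 4,889.8 × g
Your rotor: r = 105 mm = 10.5 cm
4,889.8 = 11.18 × 10.5 × (N/1000)²
(N/1000)² = 4,889.8 / 117.39 = 41.65431
N = 1000 × √41.65431 ≈ 6,454.0

≈ 6450 RPM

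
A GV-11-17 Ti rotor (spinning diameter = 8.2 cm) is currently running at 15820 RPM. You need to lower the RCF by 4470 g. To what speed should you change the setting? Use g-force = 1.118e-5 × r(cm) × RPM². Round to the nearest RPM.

r = 8.2 / 2 = 4.1 cm
Current RCF = 1.118 × 10⁻⁵ × 4.1 × (15820)² = 1.118 × 10⁻⁵ × 4.1 × 250,272,400 ≈ 11,472 × g
Target RCF = 11,472 − 4,470 = 7,002 × g
N² = 7,002 / (4.5838 × 10⁻⁵) = 152,755,356
N ≈ √152,755,356 ≈ 12,359.4

12359 RPM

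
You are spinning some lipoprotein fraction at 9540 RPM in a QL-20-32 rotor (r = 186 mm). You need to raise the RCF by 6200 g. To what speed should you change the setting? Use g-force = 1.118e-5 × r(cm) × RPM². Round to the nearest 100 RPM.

N₂ ≈ 11000 RPM

r = 186 mm = 18.6 cm
Current RCF = 1.118 × 10⁻⁵ × 18.6 × (9540)² = 1.118 × 10⁻⁵ × 18.6 × 91,011,600 ≈ 18,925.7 × g
Target RCF = 18,925.7 + 6,200 = 25,125.7 × g
N² = 25,125.7 / (20.7948 × 10⁻⁵) = 120,826,841
N ≈ √120,826,841 ≈ 10,992.1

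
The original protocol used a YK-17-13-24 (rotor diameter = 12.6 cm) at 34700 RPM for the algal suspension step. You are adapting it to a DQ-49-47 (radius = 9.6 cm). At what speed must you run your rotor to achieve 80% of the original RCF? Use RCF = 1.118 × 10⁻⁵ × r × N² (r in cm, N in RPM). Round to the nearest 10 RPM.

≈ 25140 RPM

Original rotor: r = 12.6 / 2 = 6.3 cm
RCF_original = 1.118 × 10⁻⁵ × 6.3 × (34700)² = 1.118 × 10⁻⁵ × 6.3 × 1,204,090,000 ≈ 84,808.9 × g
Target RCF = 0.8 × 84,808.9 ≈ 67,847.1 × g
67,847.1 = 1.118 × 10⁻⁵ × 9.6 × N²
N² = 67,847.1 / (10.7328 × 10⁻⁵) = 632,147,250
N ≈ √632,147,250 ≈ 25,142.5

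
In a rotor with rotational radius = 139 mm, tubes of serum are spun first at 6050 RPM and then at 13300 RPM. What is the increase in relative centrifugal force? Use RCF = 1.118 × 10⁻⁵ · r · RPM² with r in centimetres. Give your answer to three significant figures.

≈ 21800 ×g

r = 139 mm = 13.9 cm
RCF₁ = 1.118 × 10⁻⁵ × 13.9 × (6050)² = 1.118 × 10⁻⁵ × 13.9 × 36,602,500 ≈ 5,688.1 × g
RCF₂ = 1.118 × 10⁻⁵ × 13.9 × (13300)² = 1.118 × 10⁻⁵ × 13.9 × 176,890,000 ≈ 27,489.1 × g
Increase = 27,489.1 − 5,688.1 = 21,801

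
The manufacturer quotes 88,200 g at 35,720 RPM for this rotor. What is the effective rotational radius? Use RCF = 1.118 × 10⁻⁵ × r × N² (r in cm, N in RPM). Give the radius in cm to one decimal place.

6.2 cm

RCF = 1.118 × 10⁻⁵ × r × N²
88200 = 1.118 × 10⁻⁵ × r × (35720)²
r = 88200 / (1.118 × 10⁻⁵ × 1,275,918,400) = 88200 / 14264.77 ≈ 6.183 cm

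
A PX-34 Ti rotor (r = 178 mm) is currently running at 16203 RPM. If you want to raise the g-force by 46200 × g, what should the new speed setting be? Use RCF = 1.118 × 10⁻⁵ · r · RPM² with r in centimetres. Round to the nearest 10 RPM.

N₂ ≈ 22240 RPM

r = 178 mm = 17.8 cm
Current RCF = 1.118 × 10⁻⁵ × 17.8 × (16203)² = 1.118 × 10⁻⁵ × 17.8 × 262,537,209 ≈ 52,246 × g
Target RCF = 52,246 + 46,200 = 98,446 × g
N² = 98,446 / (19.9004 × 10⁻⁵) = 494,693,574
N ≈ √494,693,574 ≈ 22,241.7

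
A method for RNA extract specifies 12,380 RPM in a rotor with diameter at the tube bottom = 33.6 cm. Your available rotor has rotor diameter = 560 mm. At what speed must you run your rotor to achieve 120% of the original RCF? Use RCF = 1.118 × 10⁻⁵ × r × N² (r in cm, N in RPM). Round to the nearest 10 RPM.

Original rotor: r = 33.6 / 2 = 16.8 cm
RCF_original = 1.118 × 10⁻⁵ × 16.8 × (12380)² = 1.118 × 10⁻⁵ × 16.8 × 153,264,400 ≈ 28,786.7 × g
Target RCF = 1.2 × 28,786.7 ≈ 34,544 × g
Your rotor: r = 560 mm / 2 = 280 mm = 28 cm
34,544 = 1.118 × 10⁻⁵ × 28 × N²
N² = 34,544 / (31.304 × 10⁻⁵) = 110,350,115
N ≈ √110,350,115 ≈ 10,504.8

≈ 10500 RPM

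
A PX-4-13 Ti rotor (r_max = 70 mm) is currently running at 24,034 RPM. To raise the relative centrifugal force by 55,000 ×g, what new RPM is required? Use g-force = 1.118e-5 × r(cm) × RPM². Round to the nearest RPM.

35783 RPM

r = 70 mm = 7.0 cm
Current RCF = 1.118 × 10⁻⁵ × 7 × (24034)² = 1.118 × 10⁻⁵ × 7 × 577,633,156 ≈ 45,205.6 × g
Target RCF = 45,205.6 + 55,000 = 100,205.6 × g
N² = 100,205.6 / (7.826 × 10⁻⁵) = 1,280,419,116
N ≈ √1,280,419,116 ≈ 35,782.9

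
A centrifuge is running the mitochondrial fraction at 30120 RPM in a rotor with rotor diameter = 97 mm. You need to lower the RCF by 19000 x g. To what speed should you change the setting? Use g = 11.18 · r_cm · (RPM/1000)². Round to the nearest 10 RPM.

≈ 23600 RPM

r = 97 mm / 2 = 48.5 mm = 4.85 cm
Current RCF = 11.18 × 4.85 × (30.12)² = 11.18 × 4.85 × 907.2144 ≈ 49,191.9 × g
Target RCF = 49,191.9 − 19,000 = 30,191.9 × g
(N/1000)² = 30,191.9 / 54.223 = 556.8098
N = 1000 × √556.8098 ≈ 23,596.8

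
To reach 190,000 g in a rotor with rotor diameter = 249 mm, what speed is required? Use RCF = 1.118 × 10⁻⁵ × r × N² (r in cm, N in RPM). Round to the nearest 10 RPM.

r = 249 mm / 2 = 124.5 mm = 12.45 cm
RCF = 1.118 × 10⁻⁵ × r × N²
190,000 = 1.118 × 10⁻⁵ × 12.45 × N²
N² = 190,000 / (13.9191 × 10⁻⁵) = 1,365,030,785
N ≈ √1,365,030,785 ≈ 36,946.3

N ≈ 36950 RPM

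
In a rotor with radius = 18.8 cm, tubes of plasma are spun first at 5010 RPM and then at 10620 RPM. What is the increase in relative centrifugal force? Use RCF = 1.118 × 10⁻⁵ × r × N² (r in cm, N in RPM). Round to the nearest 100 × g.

RCF₁ = 1.118 × 10⁻⁵ × 18.8 × (5010)² = 1.118 × 10⁻⁵ × 18.8 × 25,100,100 ≈ 5,275.6 × g
RCF₂ = 1.118 × 10⁻⁵ × 18.8 × (10620)² = 1.118 × 10⁻⁵ × 18.8 × 112,784,400 ≈ 23,705.5 × g
Increase = 23,705.5 − 5,275.6 = 18,429.9

18400 ×g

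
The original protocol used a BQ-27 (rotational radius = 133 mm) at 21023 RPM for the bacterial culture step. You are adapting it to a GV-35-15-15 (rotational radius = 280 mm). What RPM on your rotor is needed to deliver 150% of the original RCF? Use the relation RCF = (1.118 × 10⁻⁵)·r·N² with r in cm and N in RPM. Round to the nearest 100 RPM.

17700 RPM

Original rotor: r = 133 mm = 13.3 cm
RCF_original = 1.118 × 10⁻⁵ × 13.3 × (21023)² = 1.118 × 10⁻⁵ × 13.3 × 441,966,529 ≈ 65,717.8 × g
Target RCF = 1.5 × 65,717.8 ≈ 98,576.7 × g
Your rotor: r = 280 mm = 28.0 cm
98,576.7 = 1.118 × 10⁻⁵ × 28 × N²
N² = 98,576.7 / (31.304 × 10⁻⁵) = 314,901,291
N ≈ √314,901,291 ≈ 17,745.5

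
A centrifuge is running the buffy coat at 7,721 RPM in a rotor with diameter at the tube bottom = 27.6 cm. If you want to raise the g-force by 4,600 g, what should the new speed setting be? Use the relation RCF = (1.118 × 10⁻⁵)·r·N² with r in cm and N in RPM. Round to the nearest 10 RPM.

r = 27.6 / 2 = 13.8 cm
Current RCF = 1.118 × 10⁻⁵ × 13.8 × (7721)² = 1.118 × 10⁻⁵ × 13.8 × 59,613,841 ≈ 9,197.5 × g
Target RCF = 9,197.5 + 4,600 = 13,797.5 × g
N² = 13,797.5 / (15.4284 × 10⁻⁵) = 89,429,234
N ≈ √89,429,234 ≈ 9,456.7

N₂ ≈ 9460 RPM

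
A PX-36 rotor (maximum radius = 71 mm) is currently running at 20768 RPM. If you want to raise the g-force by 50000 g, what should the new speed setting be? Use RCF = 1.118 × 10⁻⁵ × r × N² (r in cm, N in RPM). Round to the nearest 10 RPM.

N₂ ≈ 32580 RPM

r = 71 mm = 7.1 cm
Current RCF = 1.118 × 10⁻⁵ × 7.1 × (20768)² = 1.118 × 10⁻⁵ × 7.1 × 431,309,824 ≈ 34,236.5 × g
Target RCF = 34,236.5 + 50,000 = 84,236.5 × g
N² = 84,236.5 / (7.9378 × 10⁻⁵) = 1,061,207,135
N ≈ √1,061,207,135 ≈ 32,576.2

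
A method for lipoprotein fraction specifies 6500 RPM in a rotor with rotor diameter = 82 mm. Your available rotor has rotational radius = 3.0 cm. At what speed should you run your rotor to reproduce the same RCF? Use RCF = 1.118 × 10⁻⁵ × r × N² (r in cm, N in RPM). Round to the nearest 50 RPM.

≈ 7600 RPM

Original rotor: r = 82 mm / 2 = 41 mm = 4.1 cm
RCF = 1.118 × 10⁻⁵ × r × N²
RCF_original = 1.118 × 10⁻⁵ × 4.1 × (6500)² = 1.118 × 10⁻⁵ × 4.1 × 42,250,000 ≈ 1,936.7 × g
1,936.7 = 1.118 × 10⁻⁵ × 3 × N²
N² = 1,936.7 / (3.354 × 10⁻⁵) = 57,742,993
N ≈ √57,742,993 ≈ 7,598.9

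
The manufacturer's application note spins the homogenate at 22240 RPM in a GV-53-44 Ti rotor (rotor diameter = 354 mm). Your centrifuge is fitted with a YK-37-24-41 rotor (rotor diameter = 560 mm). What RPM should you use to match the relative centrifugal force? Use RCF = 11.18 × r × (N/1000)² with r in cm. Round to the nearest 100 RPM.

Original rotor: r = 354 mm / 2 = 177 mm = 17.7 cm
RCF_original = 11.18 × 17.7 × (22.24)² = 11.18 × 17.7 × 494.6176 ≈ 97,877.9 × g
Your rotor: r = 560 mm / 2 = 280 mm = 28 cm
97,877.9 = 11.18 × 28 × (N/1000)²
(N/1000)² = 97,877.9 / 313.04 = 312.669
N = 1000 × √312.669 ≈ 17,682.4

17700 RPM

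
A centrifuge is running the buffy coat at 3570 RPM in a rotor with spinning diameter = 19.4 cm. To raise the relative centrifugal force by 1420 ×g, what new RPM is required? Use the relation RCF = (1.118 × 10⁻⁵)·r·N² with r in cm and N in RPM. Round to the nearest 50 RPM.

r = 19.4 / 2 = 9.7 cm
Current RCF = 1.118 × 10⁻⁵ × 9.7 × (3570)² = 1.118 × 10⁻⁵ × 9.7 × 12,744,900 ≈ 1,382.1 × g
Target RCF = 1,382.1 + 1,420 = 2,802.1 × g
N² = 2,802.1 / (10.8446 × 10⁻⁵) = 25,838,666
N ≈ √25,838,666 ≈ 5,083.2

≈ 5100 RPM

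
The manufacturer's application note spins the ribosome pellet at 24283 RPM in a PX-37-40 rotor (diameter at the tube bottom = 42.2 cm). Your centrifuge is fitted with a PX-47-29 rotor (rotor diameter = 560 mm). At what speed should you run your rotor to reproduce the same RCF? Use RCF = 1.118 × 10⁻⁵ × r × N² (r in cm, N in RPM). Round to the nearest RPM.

21080 RPM

Original rotor: r = 42.2 / 2 = 21.1 cm
RCF = 1.118 × 10⁻⁵ × r × N²
RCF_original = 1.118 × 10⁻⁵ × 21.1 × (24283)² = 1.118 × 10⁻⁵ × 21.1 × 589,664,089 ≈ 139,100.6 × g
Your rotor: r = 560 mm / 2 = 280 mm = 28 cm
139,100.6 = 1.118 × 10⁻⁵ × 28 × N²
N² = 139,100.6 / (31.304 × 10⁻⁵) = 444,354,076
N ≈ √444,354,076 ≈ 21,079.7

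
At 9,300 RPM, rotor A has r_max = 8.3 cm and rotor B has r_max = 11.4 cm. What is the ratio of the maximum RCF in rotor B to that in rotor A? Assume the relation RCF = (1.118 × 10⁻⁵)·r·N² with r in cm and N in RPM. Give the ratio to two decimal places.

At fixed N, RCF ∝ r, so RCF_B/RCF_A = r_B/r_A = 11.4 / 8.3 = 1.3735.

1.37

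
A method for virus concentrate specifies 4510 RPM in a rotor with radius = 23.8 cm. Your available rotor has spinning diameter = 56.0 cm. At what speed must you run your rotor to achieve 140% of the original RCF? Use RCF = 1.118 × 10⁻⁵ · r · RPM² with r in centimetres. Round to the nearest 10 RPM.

RCF_original = 1.118 × 10⁻⁵ × 23.8 × (4510)² = 1.118 × 10⁻⁵ × 23.8 × 20,340,100 ≈ 5,412.2 × g
Target RCF = 1.4 × 5,412.2 ≈ 7,577.1 × g
Your rotor: r = 56.0 / 2 = 28 cm
7,577.1 = 1.118 × 10⁻⁵ × 28 × N²
N² = 7,577.1 / (31.304 × 10⁻⁵) = 24,204,894
N ≈ √24,204,894 ≈ 4,919.8

≈ 4920 RPM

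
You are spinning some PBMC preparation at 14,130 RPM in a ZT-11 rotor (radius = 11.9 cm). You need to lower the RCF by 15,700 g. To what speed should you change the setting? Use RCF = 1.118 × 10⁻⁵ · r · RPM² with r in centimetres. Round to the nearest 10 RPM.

≈ 9040 RPM

Current RCF = 1.118 × 10⁻⁵ × 11.9 × (14130)² = 1.118 × 10⁻⁵ × 11.9 × 199,656,900 ≈ 26,562.8 × g
Target RCF = 26,562.8 − 15,700 = 10,862.8 × g
N² = 10,862.8 / (13.3042 × 10⁻⁵) = 81,649,404
N ≈ √81,649,404 ≈ 9,036.0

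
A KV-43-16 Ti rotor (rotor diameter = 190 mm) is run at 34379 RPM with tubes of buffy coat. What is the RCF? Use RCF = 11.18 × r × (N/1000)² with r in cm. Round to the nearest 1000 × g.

RCF ≈ 126000 g

r = 190 mm / 2 = 95 mm = 9.5 cm
RCF = 11.18 × 9.5 × (34.379)² = 11.18 × 9.5 × 1,181.915641 ≈ 125,531.3 × g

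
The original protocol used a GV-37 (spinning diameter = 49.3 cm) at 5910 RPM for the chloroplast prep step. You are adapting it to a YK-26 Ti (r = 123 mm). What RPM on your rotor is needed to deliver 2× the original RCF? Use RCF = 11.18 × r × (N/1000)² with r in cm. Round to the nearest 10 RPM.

11830 RPM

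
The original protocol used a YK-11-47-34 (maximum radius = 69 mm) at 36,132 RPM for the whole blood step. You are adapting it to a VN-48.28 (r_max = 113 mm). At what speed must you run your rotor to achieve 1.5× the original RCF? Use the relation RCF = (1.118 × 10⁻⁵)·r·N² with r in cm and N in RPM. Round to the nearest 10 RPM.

≈ 34580 RPM

Original rotor: r = 69 mm = 6.9 cm
RCF = 1.118 × 10⁻⁵ × r × N²
RCF_original = 1.118 × 10⁻⁵ × 6.9 × (36132)² = 1.118 × 10⁻⁵ × 6.9 × 1,305,521,424 ≈ 100,710.5 × g
Target RCF = 1.5 × 100,710.5 ≈ 151,065.8 × g
Your rotor: r = 113 mm = 11.3 cm
151,065.8 = 1.118 × 10⁻⁵ × 11.3 × N²
N² = 151,065.8 / (12.6334 × 10⁻⁵) = 1,195,765,194
N ≈ √1,195,765,194 ≈ 34,579.8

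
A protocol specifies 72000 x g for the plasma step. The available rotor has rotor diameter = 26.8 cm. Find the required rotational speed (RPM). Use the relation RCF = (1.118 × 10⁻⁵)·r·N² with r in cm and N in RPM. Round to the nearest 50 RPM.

21900 RPM

r = 26.8 / 2 = 13.4 cm
RCF = 1.118 × 10⁻⁵ × r × N²
72,000 = 1.118 × 10⁻⁵ × 13.4 × N²
N² = 72,000 / (14.9812 × 10⁻⁵) = 480,602,355
N ≈ √480,602,355 ≈ 21,922.6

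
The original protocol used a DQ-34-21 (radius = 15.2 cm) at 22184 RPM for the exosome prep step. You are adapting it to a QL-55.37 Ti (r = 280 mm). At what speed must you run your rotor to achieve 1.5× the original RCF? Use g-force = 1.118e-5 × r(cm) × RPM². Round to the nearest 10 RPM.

RCF = 1.118 × 10⁻⁵ × r × N²
RCF_original = 1.118 × 10⁻⁵ × 15.2 × (22184)² = 1.118 × 10⁻⁵ × 15.2 × 492,129,856 ≈ 83,630.6 × g
Target RCF = 1.5 × 83,630.6 ≈ 125,445.9 × g
Your rotor: r = 280 mm = 28.0 cm
125,445.9 = 1.118 × 10⁻⁵ × 28 × N²
N² = 125,445.9 / (31.304 × 10⁻⁵) = 400,734,411
N ≈ √400,734,411 ≈ 20,018.4

20020 RPM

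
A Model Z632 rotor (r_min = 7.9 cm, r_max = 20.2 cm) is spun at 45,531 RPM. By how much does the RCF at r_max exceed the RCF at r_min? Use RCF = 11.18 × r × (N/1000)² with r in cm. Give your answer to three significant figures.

RCF_max = 11.18 × 20.2 × (45.531)² = 11.18 × 20.2 × 2,073.071961 ≈ 468,174.3 × g
RCF_min = 11.18 × 7.9 × (45.531)² = 11.18 × 7.9 × 2,073.071961 ≈ 183,097.9 × g
ΔRCF = 468,174.3 − 183,097.9 = 285,076.4

≈ 285000 × g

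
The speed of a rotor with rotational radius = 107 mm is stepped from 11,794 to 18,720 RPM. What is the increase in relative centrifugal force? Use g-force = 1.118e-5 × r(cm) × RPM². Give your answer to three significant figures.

r = 107 mm = 10.7 cm
RCF₁ = 1.118 × 10⁻⁵ × 10.7 × (11794)² = 1.118 × 10⁻⁵ × 10.7 × 139,098,436 ≈ 16,639.8 × g
RCF₂ = 1.118 × 10⁻⁵ × 10.7 × (18720)² = 1.118 × 10⁻⁵ × 10.7 × 350,438,400 ≈ 41,921.5 × g
Increase = 41,921.5 − 16,639.8 = 25,281.7

25300 × g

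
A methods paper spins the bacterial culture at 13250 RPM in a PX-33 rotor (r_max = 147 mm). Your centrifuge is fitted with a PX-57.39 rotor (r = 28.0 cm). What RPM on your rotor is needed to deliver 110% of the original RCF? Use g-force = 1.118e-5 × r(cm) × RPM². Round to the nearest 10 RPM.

≈ 10070 RPM

Original rotor: r = 147 mm = 14.7 cm
RCF = 1.118 × 10⁻⁵ × r × N²
RCF_original = 1.118 × 10⁻⁵ × 14.7 × (13250)² = 1.118 × 10⁻⁵ × 14.7 × 175,562,500 ≈ 28,853 × g
Target RCF = 1.1 × 28,853 ≈ 31,738.3 × g
31,738.3 = 1.118 × 10⁻⁵ × 28 × N²
N² = 31,738.3 / (31.304 × 10⁻⁵) = 101,387,363
N ≈ √101,387,363 ≈ 10,069.1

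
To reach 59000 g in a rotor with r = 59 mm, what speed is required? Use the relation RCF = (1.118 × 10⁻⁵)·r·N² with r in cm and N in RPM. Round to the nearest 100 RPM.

N ≈ 29900 RPM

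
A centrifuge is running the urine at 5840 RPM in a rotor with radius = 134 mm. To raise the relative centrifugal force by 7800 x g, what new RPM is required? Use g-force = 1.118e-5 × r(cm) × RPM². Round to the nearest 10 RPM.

r = 134 mm = 13.4 cm
Current RCF = 1.118 × 10⁻⁵ × 13.4 × (5840)² = 1.118 × 10⁻⁵ × 13.4 × 34,105,600 ≈ 5,109.4 × g
Target RCF = 5,109.4 + 7,800 = 12,909.4 × g
N² = 12,909.4 / (14.9812 × 10⁻⁵) = 86,170,667
N ≈ √86,170,667 ≈ 9,282.8

≈ 9280 RPM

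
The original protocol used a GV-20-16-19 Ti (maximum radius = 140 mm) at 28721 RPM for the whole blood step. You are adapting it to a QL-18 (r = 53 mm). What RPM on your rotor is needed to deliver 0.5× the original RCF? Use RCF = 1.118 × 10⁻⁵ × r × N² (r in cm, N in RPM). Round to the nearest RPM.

Original rotor: r = 140 mm = 14.0 cm
RCF_original = 1.118 × 10⁻⁵ × 14 × (28721)² = 1.118 × 10⁻⁵ × 14 × 824,895,841 ≈ 129,112.7 × g
Target RCF = 0.5 × 129,112.7 ≈ 64,556.3 × g
Your rotor: r = 53 mm = 5.3 cm
64,556.3 = 1.118 × 10⁻⁵ × 5.3 × N²
N² = 64,556.3 / (5.9254 × 10⁻⁵) = 1,089,484,254
N ≈ √1,089,484,254 ≈ 33,007.3

33007 RPM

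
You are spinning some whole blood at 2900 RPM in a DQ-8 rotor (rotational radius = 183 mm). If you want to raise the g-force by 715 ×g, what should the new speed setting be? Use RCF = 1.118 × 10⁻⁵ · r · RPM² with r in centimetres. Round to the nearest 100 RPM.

r = 183 mm = 18.3 cm
Current RCF = 1.118 × 10⁻⁵ × 18.3 × (2900)² = 1.118 × 10⁻⁵ × 18.3 × 8,410,000 ≈ 1,720.6 × g
Target RCF = 1,720.6 + 715 = 2,435.6 × g
N² = 2,435.6 / (20.4594 × 10⁻⁵) = 11,904,552
N ≈ √11,904,552 ≈ 3,450.3

3500 RPM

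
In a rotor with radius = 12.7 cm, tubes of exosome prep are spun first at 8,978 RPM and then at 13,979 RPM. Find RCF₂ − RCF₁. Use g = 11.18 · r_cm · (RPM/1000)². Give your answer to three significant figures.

≈ 16300 g

RCF₁ = 11.18 × 12.7 × (8.978)² = 11.18 × 12.7 × 80.604484 ≈ 11,444.7 × g
RCF₂ = 11.18 × 12.7 × (13.979)² = 11.18 × 12.7 × 195.412441 ≈ 27,745.8 × g
Increase = 27,745.8 − 11,444.7 = 16,301.1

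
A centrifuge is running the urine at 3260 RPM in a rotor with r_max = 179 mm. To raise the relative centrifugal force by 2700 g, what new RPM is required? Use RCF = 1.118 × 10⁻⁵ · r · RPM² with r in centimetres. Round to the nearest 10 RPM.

N₂ ≈ 4910 RPM

r = 179 mm = 17.9 cm
Current RCF = 1.118 × 10⁻⁵ × 17.9 × (3260)² = 1.118 × 10⁻⁵ × 17.9 × 10,627,600 ≈ 2,126.8 × g
Target RCF = 2,126.8 + 2,700 = 4,826.8 × g
N² = 4,826.8 / (20.0122 × 10⁻⁵) = 24,119,287
N ≈ √24,119,287 ≈ 4,911.1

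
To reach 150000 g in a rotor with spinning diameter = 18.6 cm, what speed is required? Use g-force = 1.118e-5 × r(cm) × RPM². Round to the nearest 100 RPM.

r = 18.6 / 2 = 9.3 cm
150,000 = 1.118 × 10⁻⁵ × 9.3 × N²
N² = 150,000 / (10.3974 × 10⁻⁵) = 1,442,668,359
N ≈ √1,442,668,359 ≈ 37,982.5

N ≈ 38000 RPM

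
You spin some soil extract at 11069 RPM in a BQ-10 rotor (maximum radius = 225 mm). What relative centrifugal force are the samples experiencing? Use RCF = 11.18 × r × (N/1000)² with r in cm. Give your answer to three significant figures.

≈ 30800 g

r = 225 mm = 22.5 cm
RCF = 11.18 × 22.5 × (11.069)² = 11.18 × 22.5 × 122.522761 ≈ 30,820.6 × g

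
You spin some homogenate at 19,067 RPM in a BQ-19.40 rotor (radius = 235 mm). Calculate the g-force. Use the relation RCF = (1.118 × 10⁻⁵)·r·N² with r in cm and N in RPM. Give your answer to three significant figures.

r = 235 mm = 23.5 cm
RCF = 1.118 × 10⁻⁵ × 23.5 × (19067)² = 1.118 × 10⁻⁵ × 23.5 × 363,550,489 ≈ 95,515.6 × g

RCF ≈ 95500 x g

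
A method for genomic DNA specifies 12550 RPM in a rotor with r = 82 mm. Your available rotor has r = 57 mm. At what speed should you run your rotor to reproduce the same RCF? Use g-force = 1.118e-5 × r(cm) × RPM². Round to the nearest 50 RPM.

15050 RPM

Original rotor: r = 82 mm = 8.2 cm
RCF_original = 1.118 × 10⁻⁵ × 8.2 × (12550)² = 1.118 × 10⁻⁵ × 8.2 × 157,502,500 ≈ 14,439.2 × g
Your rotor: r = 57 mm = 5.7 cm
14,439.2 = 1.118 × 10⁻⁵ × 5.7 × N²
N² = 14,439.2 / (6.3726 × 10⁻⁵) = 226,582,557
N ≈ √226,582,557 ≈ 15,052.7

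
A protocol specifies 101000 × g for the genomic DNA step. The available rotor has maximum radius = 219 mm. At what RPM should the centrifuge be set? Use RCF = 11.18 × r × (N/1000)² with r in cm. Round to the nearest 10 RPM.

r = 219 mm = 21.9 cm
101,000 = 11.18 × 21.9 × (N/1000)²
(N/1000)² = 101,000 / 244.842 = 412.5109
N = 1000 × √412.5109 ≈ 20,310.4

N ≈ 20310 RPM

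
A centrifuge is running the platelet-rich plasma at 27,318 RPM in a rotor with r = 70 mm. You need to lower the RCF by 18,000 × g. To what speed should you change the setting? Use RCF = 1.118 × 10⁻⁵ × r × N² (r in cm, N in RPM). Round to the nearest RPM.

≈ 22722 RPM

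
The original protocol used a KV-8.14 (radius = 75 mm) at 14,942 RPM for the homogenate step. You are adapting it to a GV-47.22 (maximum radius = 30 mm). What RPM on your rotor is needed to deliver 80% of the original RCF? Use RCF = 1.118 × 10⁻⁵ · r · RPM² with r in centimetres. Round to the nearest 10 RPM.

21130 RPM

Original rotor: r = 75 mm = 7.5 cm
RCF_original = 1.118 × 10⁻⁵ × 7.5 × (14942)² = 1.118 × 10⁻⁵ × 7.5 × 223,263,364 ≈ 18,720.6 × g
Target RCF = 0.8 × 18,720.6 ≈ 14,976.5 × g
Your rotor: r = 30 mm = 3.0 cm
14,976.5 = 1.118 × 10⁻⁵ × 3 × N²
N² = 14,976.5 / (3.354 × 10⁻⁵) = 446,526,535
N ≈ √446,526,535 ≈ 21,131.2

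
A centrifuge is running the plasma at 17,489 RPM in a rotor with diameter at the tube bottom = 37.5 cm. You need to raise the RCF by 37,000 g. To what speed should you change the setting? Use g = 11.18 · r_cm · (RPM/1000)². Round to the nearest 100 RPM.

r = 37.5 / 2 = 18.75 cm
Current RCF = 11.18 × 18.75 × (17.489)² = 11.18 × 18.75 × 305.865121 ≈ 64,117 × g
Target RCF = 64,117 + 37,000 = 101,117 × g
(N/1000)² = 101,117 / 209.625 = 482.3709
N = 1000 × √482.3709 ≈ 21,962.9

N₂ ≈ 22000 RPM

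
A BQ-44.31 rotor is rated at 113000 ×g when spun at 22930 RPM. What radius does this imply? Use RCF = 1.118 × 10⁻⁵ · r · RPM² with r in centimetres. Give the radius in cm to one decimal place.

RCF = 1.118 × 10⁻⁵ × r × N²
113000 = 1.118 × 10⁻⁵ × r × (22930)²
r = 113000 / (1.118 × 10⁻⁵ × 525,784,900) = 113000 / 5878.275 ≈ 19.223 cm

19.2 cm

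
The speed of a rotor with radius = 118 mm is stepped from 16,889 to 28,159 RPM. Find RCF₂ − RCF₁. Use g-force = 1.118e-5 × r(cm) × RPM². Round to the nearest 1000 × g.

≈ 67000 x g

r = 118 mm = 11.8 cm
RCF₁ = 1.118 × 10⁻⁵ × 11.8 × (16889)² = 1.118 × 10⁻⁵ × 11.8 × 285,238,321 ≈ 37,629.8 × g
RCF₂ = 1.118 × 10⁻⁵ × 11.8 × (28159)² = 1.118 × 10⁻⁵ × 11.8 × 792,929,281 ≈ 104,606.4 × g
Increase = 104,606.4 − 37,629.8 = 66,976.6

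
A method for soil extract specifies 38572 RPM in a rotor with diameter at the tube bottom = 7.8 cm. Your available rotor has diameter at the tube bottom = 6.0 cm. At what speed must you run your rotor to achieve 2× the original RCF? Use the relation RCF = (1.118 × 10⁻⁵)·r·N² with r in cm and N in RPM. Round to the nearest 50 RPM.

≈ 62200 RPM

Original rotor: r = 7.8 / 2 = 3.9 cm
RCF_original = 1.118 × 10⁻⁵ × 3.9 × (38572)² = 1.118 × 10⁻⁵ × 3.9 × 1,487,799,184 ≈ 64,871 × g
Target RCF = 2 × 64,871 ≈ 129,742 × g
Your rotor: r = 6.0 / 2 = 3 cm
129,742 = 1.118 × 10⁻⁵ × 3 × N²
N² = 129,742 / (3.354 × 10⁻⁵) = 3,868,276,685
N ≈ √3,868,276,685 ≈ 62,195.5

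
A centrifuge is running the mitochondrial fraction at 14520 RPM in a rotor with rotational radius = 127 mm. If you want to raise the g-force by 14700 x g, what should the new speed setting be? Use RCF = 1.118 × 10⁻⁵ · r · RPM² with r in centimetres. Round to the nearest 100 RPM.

r = 127 mm = 12.7 cm
Current RCF = 1.118 × 10⁻⁵ × 12.7 × (14520)² = 1.118 × 10⁻⁵ × 12.7 × 210,830,400 ≈ 29,935 × g
Target RCF = 29,935 + 14,700 = 44,635 × g
N² = 44,635 / (14.1986 × 10⁻⁵) = 314,361,979
N ≈ √314,361,979 ≈ 17,730.3

≈ 17700 RPM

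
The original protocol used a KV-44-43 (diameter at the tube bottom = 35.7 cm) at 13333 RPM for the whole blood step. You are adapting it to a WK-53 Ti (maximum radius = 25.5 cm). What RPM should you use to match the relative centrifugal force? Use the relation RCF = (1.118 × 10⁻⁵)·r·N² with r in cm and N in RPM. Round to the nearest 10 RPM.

Original rotor: r = 35.7 / 2 = 17.85 cm
RCF = 1.118 × 10⁻⁵ × r × N²
RCF_original = 1.118 × 10⁻⁵ × 17.85 × (13333)² = 1.118 × 10⁻⁵ × 17.85 × 177,768,889 ≈ 35,476.1 × g
35,476.1 = 1.118 × 10⁻⁵ × 25.5 × N²
N² = 35,476.1 / (28.509 × 10⁻⁵) = 124,438,248
N ≈ √124,438,248 ≈ 11,155.2

11160 RPM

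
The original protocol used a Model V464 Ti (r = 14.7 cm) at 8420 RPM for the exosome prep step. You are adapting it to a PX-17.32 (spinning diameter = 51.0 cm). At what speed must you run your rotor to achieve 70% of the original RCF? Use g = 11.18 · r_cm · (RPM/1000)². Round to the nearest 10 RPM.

≈ 5350 RPM

RCF_original = 11.18 × 14.7 × (8.42)² = 11.18 × 14.7 × 70.8964 ≈ 11,651.5 × g
Target RCF = 0.7 × 11,651.5 ≈ 8,156 × g
Your rotor: r = 51.0 / 2 = 25.5 cm
8,156 = 11.18 × 25.5 × (N/1000)²
(N/1000)² = 8,156 / 285.09 = 28.60851
N = 1000 × √28.60851 ≈ 5,348.7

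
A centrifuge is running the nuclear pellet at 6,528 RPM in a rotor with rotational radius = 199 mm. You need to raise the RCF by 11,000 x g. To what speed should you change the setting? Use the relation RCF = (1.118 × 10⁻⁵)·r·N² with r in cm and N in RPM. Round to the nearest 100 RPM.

N₂ ≈ 9600 RPM

r = 199 mm = 19.9 cm
Current RCF = 1.118 × 10⁻⁵ × 19.9 × (6528)² = 1.118 × 10⁻⁵ × 19.9 × 42,614,784 ≈ 9,481 × g
Target RCF = 9,481 + 11,000 = 20,481 × g
N² = 20,481 / (22.2482 × 10⁻⁵) = 92,056,886
N ≈ √92,056,886 ≈ 9,594.6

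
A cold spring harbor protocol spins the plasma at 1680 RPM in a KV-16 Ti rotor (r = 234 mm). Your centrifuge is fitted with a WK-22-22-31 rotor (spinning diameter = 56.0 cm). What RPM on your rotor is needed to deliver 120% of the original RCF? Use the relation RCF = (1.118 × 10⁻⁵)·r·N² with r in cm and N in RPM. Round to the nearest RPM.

1682 RPM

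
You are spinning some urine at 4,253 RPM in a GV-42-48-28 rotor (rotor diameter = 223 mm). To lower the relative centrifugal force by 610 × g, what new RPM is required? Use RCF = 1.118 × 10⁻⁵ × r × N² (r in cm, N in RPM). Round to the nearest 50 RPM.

3650 RPM

r = 223 mm / 2 = 111.5 mm = 11.15 cm
Current RCF = 1.118 × 10⁻⁵ × 11.15 × (4253)² = 1.118 × 10⁻⁵ × 11.15 × 18,088,009 ≈ 2,254.8 × g
Target RCF = 2,254.8 − 610 = 1,644.8 × g
N² = 1,644.8 / (12.4657 × 10⁻⁵) = 13,194,606
N ≈ √13,194,606 ≈ 3,632.4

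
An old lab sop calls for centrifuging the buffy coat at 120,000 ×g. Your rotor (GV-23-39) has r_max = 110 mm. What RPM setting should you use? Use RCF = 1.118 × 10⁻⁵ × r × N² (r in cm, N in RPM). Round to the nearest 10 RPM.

≈ 31240 RPM

r = 110 mm = 11.0 cm
120,000 = 1.118 × 10⁻⁵ × 11 × N²
N² = 120,000 / (12.298 × 10⁻⁵) = 975,768,418
N ≈ √975,768,418 ≈ 31,237.3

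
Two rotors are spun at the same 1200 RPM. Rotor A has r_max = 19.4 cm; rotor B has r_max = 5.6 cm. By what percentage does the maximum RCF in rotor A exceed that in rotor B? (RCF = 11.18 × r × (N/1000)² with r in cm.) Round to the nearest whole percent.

At equal RPM, RCF scales linearly with r: ratio = 19.4 / 5.6 = 3.4643.
So rotor A delivers 246.4% more g-force.

246%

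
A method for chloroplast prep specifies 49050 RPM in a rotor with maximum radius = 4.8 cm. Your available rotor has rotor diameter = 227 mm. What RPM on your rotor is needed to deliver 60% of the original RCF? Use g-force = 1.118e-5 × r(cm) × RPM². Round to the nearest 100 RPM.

24700 RPM

RCF_original = 1.118 × 10⁻⁵ × 4.8 × (49050)² = 1.118 × 10⁻⁵ × 4.8 × 2,405,902,500 ≈ 129,110.4 × g
Target RCF = 0.6 × 129,110.4 ≈ 77,466.2 × g
Your rotor: r = 227 mm / 2 = 113.5 mm = 11.35 cm
77,466.2 = 1.118 × 10⁻⁵ × 11.35 × N²
N² = 77,466.2 / (12.6893 × 10⁻⁵) = 610,484,424
N ≈ √610,484,424 ≈ 24,708.0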